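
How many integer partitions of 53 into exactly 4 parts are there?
p(53, 4 parts) = 1089

Partitions of n into exactly k parts are in bijection with partitions of n − k into at most k parts (subtract 1 from each part). So p(53, exactly 4) = p(49, parts ≤ 4). Computing via the recurrence p(m, j) = p(m, j−1) + p(m−j, j) gives 1089.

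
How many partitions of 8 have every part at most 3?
p(8, parts ≤ 3) = 10

Partitions of 8 with all parts ≤ 3: 3+3+2, 3+3+1+1, 3+2+2+1, 3+2+1+1+1, 3+1+1+1+1+1, 2+2+2+2, 2+2+2+1+1, 2+2+1+1+1+1, 2+1+1+1+1+1+1, 1+1+1+1+1+1+1+1. Count = 10.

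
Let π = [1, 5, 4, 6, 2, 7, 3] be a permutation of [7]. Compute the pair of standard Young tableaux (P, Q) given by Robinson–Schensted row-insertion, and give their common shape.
P = [1, 2, 3, 7] / [4, 6] / [5];  Q = [1, 2, 4, 6] / [3, 7] / [5];  common shape = (4, 2, 1)

Row-insert the values π_1, π_2, … into P one at a time, bumping the leftmost entry strictly greater than the inserted value down to the next row. The recording tableau Q records, in position (i, j), the step at which that cell was added to P.
  Insert 1 (step 1): P = [1];  Q = [1]
  Insert 5 (step 2): P = [1, 5];  Q = [1, 2]
  Insert 4 (step 3): P = [1, 4] / [5];  Q = [1, 2] / [3]
  Insert 6 (step 4): P = [1, 4, 6] / [5];  Q = [1, 2, 4] / [3]
  Insert 2 (step 5): P = [1, 2, 6] / [4] / [5];  Q = [1, 2, 4] / [3] / [5]
  Insert 7 (step 6): P = [1, 2, 6, 7] / [4] / [5];  Q = [1, 2, 4, 6] / [3] / [5]
  Insert 3 (step 7): P = [1, 2, 3, 7] / [4, 6] / [5];  Q = [1, 2, 4, 6] / [3, 7] / [5]
Final shape: (4, 2, 1).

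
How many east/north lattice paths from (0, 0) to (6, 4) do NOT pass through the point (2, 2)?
Number of paths = 120

Total paths from (0, 0) to (6, 4): C(10, 6) = 210. Paths through (2, 2): (paths (0, 0) → (2, 2)) × (paths (2, 2) → (6, 4)) = C(4, 2) · C(6, 4) = 6 · 15 = 90. Avoidance count = 210 − 90 = 120.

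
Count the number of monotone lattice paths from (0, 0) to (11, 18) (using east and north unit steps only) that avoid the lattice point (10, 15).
Number of paths = 21522250

Total paths from (0, 0) to (11, 18): C(29, 11) = 34597290. Paths through (10, 15): (paths (0, 0) → (10, 15)) × (paths (10, 15) → (11, 18)) = C(25, 10) · C(4, 1) = 3268760 · 4 = 13075040. Avoidance count = 34597290 − 13075040 = 21522250.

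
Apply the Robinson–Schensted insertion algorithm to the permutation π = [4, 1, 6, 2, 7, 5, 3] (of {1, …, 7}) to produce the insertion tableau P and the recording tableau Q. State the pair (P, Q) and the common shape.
P = [1, 2, 3] / [4, 5, 7] / [6];  Q = [1, 3, 5] / [2, 4, 6] / [7];  common shape = (3, 3, 1)

Row-insert the values π_1, π_2, … into P one at a time, bumping the leftmost entry strictly greater than the inserted value down to the next row. The recording tableau Q records, in position (i, j), the step at which that cell was added to P.
  Insert 4 (step 1): P = [4];  Q = [1]
  Insert 1 (step 2): P = [1] / [4];  Q = [1] / [2]
  Insert 6 (step 3): P = [1, 6] / [4];  Q = [1, 3] / [2]
  Insert 2 (step 4): P = [1, 2] / [4, 6];  Q = [1, 3] / [2, 4]
  Insert 7 (step 5): P = [1, 2, 7] / [4, 6];  Q = [1, 3, 5] / [2, 4]
  Insert 5 (step 6): P = [1, 2, 5] / [4, 6, 7];  Q = [1, 3, 5] / [2, 4, 6]
  Insert 3 (step 7): P = [1, 2, 3] / [4, 5, 7] / [6];  Q = [1, 3, 5] / [2, 4, 6] / [7]
Final shape: (3, 3, 1).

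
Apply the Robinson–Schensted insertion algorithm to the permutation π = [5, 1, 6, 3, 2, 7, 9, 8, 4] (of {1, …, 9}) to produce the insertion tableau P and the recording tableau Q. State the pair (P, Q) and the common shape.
P = [1, 2, 4, 8] / [3, 6, 7] / [5, 9];  Q = [1, 3, 6, 7] / [2, 4, 8] / [5, 9];  common shape = (4, 3, 2)

Row-insert the values π_1, π_2, … into P one at a time, bumping the leftmost entry strictly greater than the inserted value down to the next row. The recording tableau Q records, in position (i, j), the step at which that cell was added to P.
  Insert 5 (step 1): P = [5];  Q = [1]
  Insert 1 (step 2): P = [1] / [5];  Q = [1] / [2]
  Insert 6 (step 3): P = [1, 6] / [5];  Q = [1, 3] / [2]
  Insert 3 (step 4): P = [1, 3] / [5, 6];  Q = [1, 3] / [2, 4]
  Insert 2 (step 5): P = [1, 2] / [3, 6] / [5];  Q = [1, 3] / [2, 4] / [5]
  Insert 7 (step 6): P = [1, 2, 7] / [3, 6] / [5];  Q = [1, 3, 6] / [2, 4] / [5]
  Insert 9 (step 7): P = [1, 2, 7, 9] / [3, 6] / [5];  Q = [1, 3, 6, 7] / [2, 4] / [5]
  Insert 8 (step 8): P = [1, 2, 7, 8] / [3, 6, 9] / [5];  Q = [1, 3, 6, 7] / [2, 4, 8] / [5]
  Insert 4 (step 9): P = [1, 2, 4, 8] / [3, 6, 7] / [5, 9];  Q = [1, 3, 6, 7] / [2, 4, 8] / [5, 9]
Final shape: (4, 3, 2).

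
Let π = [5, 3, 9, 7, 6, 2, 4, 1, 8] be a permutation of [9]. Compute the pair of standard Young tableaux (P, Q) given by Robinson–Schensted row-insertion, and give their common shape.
P = [1, 4, 8] / [2, 6] / [3, 7] / [5] / [9];  Q = [1, 3, 9] / [2, 4] / [5, 7] / [6] / [8];  common shape = (3, 2, 2, 1, 1)

Row-insert the values π_1, π_2, … into P one at a time, bumping the leftmost entry strictly greater than the inserted value down to the next row. The recording tableau Q records, in position (i, j), the step at which that cell was added to P.
  Insert 5 (step 1): P = [5];  Q = [1]
  Insert 3 (step 2): P = [3] / [5];  Q = [1] / [2]
  Insert 9 (step 3): P = [3, 9] / [5];  Q = [1, 3] / [2]
  Insert 7 (step 4): P = [3, 7] / [5, 9];  Q = [1, 3] / [2, 4]
  Insert 6 (step 5): P = [3, 6] / [5, 7] / [9];  Q = [1, 3] / [2, 4] / [5]
  Insert 2 (step 6): P = [2, 6] / [3, 7] / [5] / [9];  Q = [1, 3] / [2, 4] / [5] / [6]
  Insert 4 (step 7): P = [2, 4] / [3, 6] / [5, 7] / [9];  Q = [1, 3] / [2, 4] / [5, 7] / [6]
  Insert 1 (step 8): P = [1, 4] / [2, 6] / [3, 7] / [5] / [9];  Q = [1, 3] / [2, 4] / [5, 7] / [6] / [8]
  Insert 8 (step 9): P = [1, 4, 8] / [2, 6] / [3, 7] / [5] / [9];  Q = [1, 3, 9] / [2, 4] / [5, 7] / [6] / [8]
Final shape: (3, 2, 2, 1, 1).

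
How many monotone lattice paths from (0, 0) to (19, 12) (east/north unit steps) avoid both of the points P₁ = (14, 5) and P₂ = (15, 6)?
Number of paths = 125399469

Inclusion–exclusion. Total paths: C(31, 19) = 141120525. Through P₁: C(19, 14)·C(12, 5) = 9209376. Through P₂: C(21, 15)·C(10, 4) = 11395440. Since P₁ is strictly southwest of P₂, a monotone path through both must visit P₁ then P₂; paths through both = C(19, 14)·C(2, 1)·C(10, 4) = 4883760. Avoid both = 141120525 − 9209376 − 11395440 + 4883760 = 125399469.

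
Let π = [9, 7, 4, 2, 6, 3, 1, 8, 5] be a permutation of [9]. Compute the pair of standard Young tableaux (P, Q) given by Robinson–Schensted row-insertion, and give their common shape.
P = [1, 3, 5] / [2, 6, 8] / [4] / [7] / [9];  Q = [1, 5, 8] / [2, 6, 9] / [3] / [4] / [7];  common shape = (3, 3, 1, 1, 1)

Row-insert the values π_1, π_2, … into P one at a time, bumping the leftmost entry strictly greater than the inserted value down to the next row. The recording tableau Q records, in position (i, j), the step at which that cell was added to P.
  Insert 9 (step 1): P = [9];  Q = [1]
  Insert 7 (step 2): P = [7] / [9];  Q = [1] / [2]
  Insert 4 (step 3): P = [4] / [7] / [9];  Q = [1] / [2] / [3]
  Insert 2 (step 4): P = [2] / [4] / [7] / [9];  Q = [1] / [2] / [3] / [4]
  Insert 6 (step 5): P = [2, 6] / [4] / [7] / [9];  Q = [1, 5] / [2] / [3] / [4]
  Insert 3 (step 6): P = [2, 3] / [4, 6] / [7] / [9];  Q = [1, 5] / [2, 6] / [3] / [4]
  Insert 1 (step 7): P = [1, 3] / [2, 6] / [4] / [7] / [9];  Q = [1, 5] / [2, 6] / [3] / [4] / [7]
  Insert 8 (step 8): P = [1, 3, 8] / [2, 6] / [4] / [7] / [9];  Q = [1, 5, 8] / [2, 6] / [3] / [4] / [7]
  Insert 5 (step 9): P = [1, 3, 5] / [2, 6, 8] / [4] / [7] / [9];  Q = [1, 5, 8] / [2, 6, 9] / [3] / [4] / [7]
Final shape: (3, 3, 1, 1, 1).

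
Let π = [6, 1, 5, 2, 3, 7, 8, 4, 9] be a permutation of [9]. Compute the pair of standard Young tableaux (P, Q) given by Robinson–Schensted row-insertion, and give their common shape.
P = [1, 2, 3, 4, 8, 9] / [5, 7] / [6];  Q = [1, 3, 5, 6, 7, 9] / [2, 8] / [4];  common shape = (6, 2, 1)

Row-insert the values π_1, π_2, … into P one at a time, bumping the leftmost entry strictly greater than the inserted value down to the next row. The recording tableau Q records, in position (i, j), the step at which that cell was added to P.
  Insert 6 (step 1): P = [6];  Q = [1]
  Insert 1 (step 2): P = [1] / [6];  Q = [1] / [2]
  Insert 5 (step 3): P = [1, 5] / [6];  Q = [1, 3] / [2]
  Insert 2 (step 4): P = [1, 2] / [5] / [6];  Q = [1, 3] / [2] / [4]
  Insert 3 (step 5): P = [1, 2, 3] / [5] / [6];  Q = [1, 3, 5] / [2] / [4]
  Insert 7 (step 6): P = [1, 2, 3, 7] / [5] / [6];  Q = [1, 3, 5, 6] / [2] / [4]
  Insert 8 (step 7): P = [1, 2, 3, 7, 8] / [5] / [6];  Q = [1, 3, 5, 6, 7] / [2] / [4]
  Insert 4 (step 8): P = [1, 2, 3, 4, 8] / [5, 7] / [6];  Q = [1, 3, 5, 6, 7] / [2, 8] / [4]
  Insert 9 (step 9): P = [1, 2, 3, 4, 8, 9] / [5, 7] / [6];  Q = [1, 3, 5, 6, 7, 9] / [2, 8] / [4]
Final shape: (6, 2, 1).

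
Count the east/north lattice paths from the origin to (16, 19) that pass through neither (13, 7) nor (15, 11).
Number of paths = 3965587110

Inclusion–exclusion. Total paths: C(35, 16) = 4059928950. Through P₁: C(20, 13)·C(15, 3) = 35271600. Through P₂: C(26, 15)·C(9, 1) = 69535440. Since P₁ is strictly southwest of P₂, a monotone path through both must visit P₁ then P₂; paths through both = C(20, 13)·C(6, 2)·C(9, 1) = 10465200. Avoid both = 4059928950 − 35271600 − 69535440 + 10465200 = 3965587110.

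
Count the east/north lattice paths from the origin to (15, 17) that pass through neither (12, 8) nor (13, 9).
Number of paths = 526962720

Inclusion–exclusion. Total paths: C(32, 15) = 565722720. Through P₁: C(20, 12)·C(12, 3) = 27713400. Through P₂: C(22, 13)·C(10, 2) = 22383900. Since P₁ is strictly southwest of P₂, a monotone path through both must visit P₁ then P₂; paths through both = C(20, 12)·C(2, 1)·C(10, 2) = 11337300. Avoid both = 565722720 − 27713400 − 22383900 + 11337300 = 526962720.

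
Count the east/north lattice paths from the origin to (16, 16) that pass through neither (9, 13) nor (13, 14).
Number of paths = 365677990

Inclusion–exclusion. Total paths: C(32, 16) = 601080390. Through P₁: C(22, 9)·C(10, 7) = 59690400. Through P₂: C(27, 13)·C(5, 3) = 200583000. Since P₁ is strictly southwest of P₂, a monotone path through both must visit P₁ then P₂; paths through both = C(22, 9)·C(5, 4)·C(5, 3) = 24871000. Avoid both = 601080390 − 59690400 − 200583000 + 24871000 = 365677990.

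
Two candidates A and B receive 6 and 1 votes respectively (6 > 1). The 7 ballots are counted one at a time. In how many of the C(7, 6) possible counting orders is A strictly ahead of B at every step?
Strict-lead orderings = 5

Total orderings of the 7 votes with 6 for A: C(7, 6) = 7. By the Bertrand ballot formula (Cycle Lemma / reflection principle), the number of orderings in which A is strictly ahead of B throughout is (p − q)/(p + q) · C(p + q, p) = (6 − 1)/(6 + 1) · 7 = 5.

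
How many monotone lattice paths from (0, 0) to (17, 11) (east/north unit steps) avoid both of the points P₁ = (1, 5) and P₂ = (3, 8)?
Number of paths = 20955102

Inclusion–exclusion. Total paths: C(28, 17) = 21474180. Through P₁: C(6, 1)·C(22, 16) = 447678. Through P₂: C(11, 3)·C(17, 14) = 112200. Since P₁ is strictly southwest of P₂, a monotone path through both must visit P₁ then P₂; paths through both = C(6, 1)·C(5, 2)·C(17, 14) = 40800. Avoid both = 21474180 − 447678 − 112200 + 40800 = 20955102.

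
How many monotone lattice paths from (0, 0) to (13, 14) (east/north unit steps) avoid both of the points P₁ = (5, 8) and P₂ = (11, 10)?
Number of paths = 11443239

Inclusion–exclusion. Total paths: C(27, 13) = 20058300. Through P₁: C(13, 5)·C(14, 8) = 3864861. Through P₂: C(21, 11)·C(6, 2) = 5290740. Since P₁ is strictly southwest of P₂, a monotone path through both must visit P₁ then P₂; paths through both = C(13, 5)·C(8, 6)·C(6, 2) = 540540. Avoid both = 20058300 − 3864861 − 5290740 + 540540 = 11443239.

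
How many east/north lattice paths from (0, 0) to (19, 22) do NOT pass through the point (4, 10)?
Number of paths = 227261426340

Total paths from (0, 0) to (19, 22): C(41, 19) = 244662670200. Paths through (4, 10): (paths (0, 0) → (4, 10)) × (paths (4, 10) → (19, 22)) = C(14, 4) · C(27, 15) = 1001 · 17383860 = 17401243860. Avoidance count = 244662670200 − 17401243860 = 227261426340.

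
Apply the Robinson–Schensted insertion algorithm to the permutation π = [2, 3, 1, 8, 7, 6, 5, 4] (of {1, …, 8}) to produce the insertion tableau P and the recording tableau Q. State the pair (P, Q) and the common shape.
P = [1, 3, 4] / [2, 5] / [6] / [7] / [8];  Q = [1, 2, 4] / [3, 5] / [6] / [7] / [8];  common shape = (3, 2, 1, 1, 1)

Row-insert the values π_1, π_2, … into P one at a time, bumping the leftmost entry strictly greater than the inserted value down to the next row. The recording tableau Q records, in position (i, j), the step at which that cell was added to P.
  Insert 2 (step 1): P = [2];  Q = [1]
  Insert 3 (step 2): P = [2, 3];  Q = [1, 2]
  Insert 1 (step 3): P = [1, 3] / [2];  Q = [1, 2] / [3]
  Insert 8 (step 4): P = [1, 3, 8] / [2];  Q = [1, 2, 4] / [3]
  Insert 7 (step 5): P = [1, 3, 7] / [2, 8];  Q = [1, 2, 4] / [3, 5]
  Insert 6 (step 6): P = [1, 3, 6] / [2, 7] / [8];  Q = [1, 2, 4] / [3, 5] / [6]
  Insert 5 (step 7): P = [1, 3, 5] / [2, 6] / [7] / [8];  Q = [1, 2, 4] / [3, 5] / [6] / [7]
  Insert 4 (step 8): P = [1, 3, 4] / [2, 5] / [6] / [7] / [8];  Q = [1, 2, 4] / [3, 5] / [6] / [7] / [8]
Final shape: (3, 2, 1, 1, 1).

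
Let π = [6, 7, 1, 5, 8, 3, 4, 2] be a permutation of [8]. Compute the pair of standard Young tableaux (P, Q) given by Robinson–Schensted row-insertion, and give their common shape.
P = [1, 2, 4] / [3, 7, 8] / [5] / [6];  Q = [1, 2, 5] / [3, 4, 7] / [6] / [8];  common shape = (3, 3, 1, 1)

Row-insert the values π_1, π_2, … into P one at a time, bumping the leftmost entry strictly greater than the inserted value down to the next row. The recording tableau Q records, in position (i, j), the step at which that cell was added to P.
  Insert 6 (step 1): P = [6];  Q = [1]
  Insert 7 (step 2): P = [6, 7];  Q = [1, 2]
  Insert 1 (step 3): P = [1, 7] / [6];  Q = [1, 2] / [3]
  Insert 5 (step 4): P = [1, 5] / [6, 7];  Q = [1, 2] / [3, 4]
  Insert 8 (step 5): P = [1, 5, 8] / [6, 7];  Q = [1, 2, 5] / [3, 4]
  Insert 3 (step 6): P = [1, 3, 8] / [5, 7] / [6];  Q = [1, 2, 5] / [3, 4] / [6]
  Insert 4 (step 7): P = [1, 3, 4] / [5, 7, 8] / [6];  Q = [1, 2, 5] / [3, 4, 7] / [6]
  Insert 2 (step 8): P = [1, 2, 4] / [3, 7, 8] / [5] / [6];  Q = [1, 2, 5] / [3, 4, 7] / [6] / [8]
Final shape: (3, 3, 1, 1).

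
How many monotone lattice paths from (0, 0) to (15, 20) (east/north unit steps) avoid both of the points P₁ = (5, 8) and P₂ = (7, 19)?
Number of paths = 2410693032

Inclusion–exclusion. Total paths: C(35, 15) = 3247943160. Through P₁: C(13, 5)·C(22, 10) = 832233402. Through P₂: C(26, 7)·C(9, 8) = 5920200. Since P₁ is strictly southwest of P₂, a monotone path through both must visit P₁ then P₂; paths through both = C(13, 5)·C(13, 2)·C(9, 8) = 903474. Avoid both = 3247943160 − 832233402 − 5920200 + 903474 = 2410693032.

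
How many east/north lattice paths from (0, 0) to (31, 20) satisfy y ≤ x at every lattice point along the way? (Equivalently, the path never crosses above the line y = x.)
Number of paths = 29075683360185

By the reflection principle (André's argument), the number of monotone paths to (31, 20) with n ≤ m that never go above y = x is C(51, 31) − C(51, 32) = 77535155627160 − 48459472266975 = 29075683360185.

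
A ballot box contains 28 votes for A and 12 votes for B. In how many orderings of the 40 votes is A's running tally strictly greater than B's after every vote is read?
Strict-lead orderings = 2234741392

Total orderings of the 40 votes with 28 for A: C(40, 28) = 5586853480. By the Bertrand ballot formula (Cycle Lemma / reflection principle), the number of orderings in which A is strictly ahead of B throughout is (p − q)/(p + q) · C(p + q, p) = (28 − 12)/(28 + 12) · 5586853480 = 2234741392.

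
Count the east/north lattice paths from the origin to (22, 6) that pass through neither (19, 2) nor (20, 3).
Number of paths = 355880

Inclusion–exclusion. Total paths: C(28, 22) = 376740. Through P₁: C(21, 19)·C(7, 3) = 7350. Through P₂: C(23, 20)·C(5, 2) = 17710. Since P₁ is strictly southwest of P₂, a monotone path through both must visit P₁ then P₂; paths through both = C(21, 19)·C(2, 1)·C(5, 2) = 4200. Avoid both = 376740 − 7350 − 17710 + 4200 = 355880.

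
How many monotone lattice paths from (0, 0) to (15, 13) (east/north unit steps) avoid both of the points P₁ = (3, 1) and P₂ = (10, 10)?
Number of paths = 18841760

Inclusion–exclusion. Total paths: C(28, 15) = 37442160. Through P₁: C(4, 3)·C(24, 12) = 10816624. Through P₂: C(20, 10)·C(8, 5) = 10346336. Since P₁ is strictly southwest of P₂, a monotone path through both must visit P₁ then P₂; paths through both = C(4, 3)·C(16, 7)·C(8, 5) = 2562560. Avoid both = 37442160 − 10816624 − 10346336 + 2562560 = 18841760.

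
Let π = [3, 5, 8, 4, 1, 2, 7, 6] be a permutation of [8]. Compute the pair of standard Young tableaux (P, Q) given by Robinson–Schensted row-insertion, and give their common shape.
P = [1, 2, 6] / [3, 4, 7] / [5, 8];  Q = [1, 2, 3] / [4, 6, 7] / [5, 8];  common shape = (3, 3, 2)

Row-insert the values π_1, π_2, … into P one at a time, bumping the leftmost entry strictly greater than the inserted value down to the next row. The recording tableau Q records, in position (i, j), the step at which that cell was added to P.
  Insert 3 (step 1): P = [3];  Q = [1]
  Insert 5 (step 2): P = [3, 5];  Q = [1, 2]
  Insert 8 (step 3): P = [3, 5, 8];  Q = [1, 2, 3]
  Insert 4 (step 4): P = [3, 4, 8] / [5];  Q = [1, 2, 3] / [4]
  Insert 1 (step 5): P = [1, 4, 8] / [3] / [5];  Q = [1, 2, 3] / [4] / [5]
  Insert 2 (step 6): P = [1, 2, 8] / [3, 4] / [5];  Q = [1, 2, 3] / [4, 6] / [5]
  Insert 7 (step 7): P = [1, 2, 7] / [3, 4, 8] / [5];  Q = [1, 2, 3] / [4, 6, 7] / [5]
  Insert 6 (step 8): P = [1, 2, 6] / [3, 4, 7] / [5, 8];  Q = [1, 2, 3] / [4, 6, 7] / [5, 8]
Final shape: (3, 3, 2).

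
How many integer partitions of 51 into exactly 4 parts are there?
p(51, 4 parts) = 972

Partitions of n into exactly k parts are in bijection with partitions of n − k into at most k parts (subtract 1 from each part). So p(51, exactly 4) = p(47, parts ≤ 4). Computing via the recurrence p(m, j) = p(m, j−1) + p(m−j, j) gives 972.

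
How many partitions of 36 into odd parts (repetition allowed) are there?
p_odd(36) = 668

Enumerate partitions using only odd parts via the recurrence o(n, m) = o(n, m−2) + o(n−m, m) over odd m, starting from the largest odd part ≤ n. This gives p_odd(36) = 668. (Euler's theorem: equals the count of distinct-part partitions.)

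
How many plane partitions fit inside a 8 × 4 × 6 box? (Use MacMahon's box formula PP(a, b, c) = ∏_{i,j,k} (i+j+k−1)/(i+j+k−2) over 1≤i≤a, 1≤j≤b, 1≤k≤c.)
PP(8, 4, 6) = 90474964580

Evaluate the triple product over i = 1..8, j = 1..4, k = 1..6. The factors are (2/1) · (3/2) · (4/3) · (5/4) · (6/5) · (7/6) · (3/2) · (4/3) · … (192 factors total). The numerators and denominators telescope so the product is an integer; carrying out the multiplication exactly gives PP(8, 4, 6) = 90474964580.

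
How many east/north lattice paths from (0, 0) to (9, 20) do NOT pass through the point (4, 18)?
Number of paths = 9861390

Total paths from (0, 0) to (9, 20): C(29, 9) = 10015005. Paths through (4, 18): (paths (0, 0) → (4, 18)) × (paths (4, 18) → (9, 20)) = C(22, 4) · C(7, 5) = 7315 · 21 = 153615. Avoidance count = 10015005 − 153615 = 9861390.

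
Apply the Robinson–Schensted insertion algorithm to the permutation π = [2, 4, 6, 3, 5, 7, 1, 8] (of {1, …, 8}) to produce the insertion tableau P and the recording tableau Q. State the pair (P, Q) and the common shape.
P = [1, 3, 5, 7, 8] / [2, 6] / [4];  Q = [1, 2, 3, 6, 8] / [4, 5] / [7];  common shape = (5, 2, 1)

Row-insert the values π_1, π_2, … into P one at a time, bumping the leftmost entry strictly greater than the inserted value down to the next row. The recording tableau Q records, in position (i, j), the step at which that cell was added to P.
  Insert 2 (step 1): P = [2];  Q = [1]
  Insert 4 (step 2): P = [2, 4];  Q = [1, 2]
  Insert 6 (step 3): P = [2, 4, 6];  Q = [1, 2, 3]
  Insert 3 (step 4): P = [2, 3, 6] / [4];  Q = [1, 2, 3] / [4]
  Insert 5 (step 5): P = [2, 3, 5] / [4, 6];  Q = [1, 2, 3] / [4, 5]
  Insert 7 (step 6): P = [2, 3, 5, 7] / [4, 6];  Q = [1, 2, 3, 6] / [4, 5]
  Insert 1 (step 7): P = [1, 3, 5, 7] / [2, 6] / [4];  Q = [1, 2, 3, 6] / [4, 5] / [7]
  Insert 8 (step 8): P = [1, 3, 5, 7, 8] / [2, 6] / [4];  Q = [1, 2, 3, 6, 8] / [4, 5] / [7]
Final shape: (5, 2, 1).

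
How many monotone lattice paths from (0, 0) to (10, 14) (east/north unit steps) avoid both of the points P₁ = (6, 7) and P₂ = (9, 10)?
Number of paths = 1104686

Inclusion–exclusion. Total paths: C(24, 10) = 1961256. Through P₁: C(13, 6)·C(11, 4) = 566280. Through P₂: C(19, 9)·C(5, 1) = 461890. Since P₁ is strictly southwest of P₂, a monotone path through both must visit P₁ then P₂; paths through both = C(13, 6)·C(6, 3)·C(5, 1) = 171600. Avoid both = 1961256 − 566280 − 461890 + 171600 = 1104686.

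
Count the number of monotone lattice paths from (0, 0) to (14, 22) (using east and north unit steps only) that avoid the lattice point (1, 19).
Number of paths = 3796286000

Total paths from (0, 0) to (14, 22): C(36, 14) = 3796297200. Paths through (1, 19): (paths (0, 0) → (1, 19)) × (paths (1, 19) → (14, 22)) = C(20, 1) · C(16, 13) = 20 · 560 = 11200. Avoidance count = 3796297200 − 11200 = 3796286000.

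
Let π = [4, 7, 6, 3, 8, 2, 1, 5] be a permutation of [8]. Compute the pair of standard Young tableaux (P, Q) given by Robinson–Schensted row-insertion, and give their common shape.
P = [1, 5, 8] / [2, 6] / [3] / [4] / [7];  Q = [1, 2, 5] / [3, 8] / [4] / [6] / [7];  common shape = (3, 2, 1, 1, 1)

Row-insert the values π_1, π_2, … into P one at a time, bumping the leftmost entry strictly greater than the inserted value down to the next row. The recording tableau Q records, in position (i, j), the step at which that cell was added to P.
  Insert 4 (step 1): P = [4];  Q = [1]
  Insert 7 (step 2): P = [4, 7];  Q = [1, 2]
  Insert 6 (step 3): P = [4, 6] / [7];  Q = [1, 2] / [3]
  Insert 3 (step 4): P = [3, 6] / [4] / [7];  Q = [1, 2] / [3] / [4]
  Insert 8 (step 5): P = [3, 6, 8] / [4] / [7];  Q = [1, 2, 5] / [3] / [4]
  Insert 2 (step 6): P = [2, 6, 8] / [3] / [4] / [7];  Q = [1, 2, 5] / [3] / [4] / [6]
  Insert 1 (step 7): P = [1, 6, 8] / [2] / [3] / [4] / [7];  Q = [1, 2, 5] / [3] / [4] / [6] / [7]
  Insert 5 (step 8): P = [1, 5, 8] / [2, 6] / [3] / [4] / [7];  Q = [1, 2, 5] / [3, 8] / [4] / [6] / [7]
Final shape: (3, 2, 1, 1, 1).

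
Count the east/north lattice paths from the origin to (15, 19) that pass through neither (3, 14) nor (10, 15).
Number of paths = 1440581360

Inclusion–exclusion. Total paths: C(34, 15) = 1855967520. Through P₁: C(17, 3)·C(17, 12) = 4207840. Through P₂: C(25, 10)·C(9, 5) = 411863760. Since P₁ is strictly southwest of P₂, a monotone path through both must visit P₁ then P₂; paths through both = C(17, 3)·C(8, 7)·C(9, 5) = 685440. Avoid both = 1855967520 − 4207840 − 411863760 + 685440 = 1440581360.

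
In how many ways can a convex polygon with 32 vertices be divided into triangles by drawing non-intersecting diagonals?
C_30 = 3814986502092304

These polygon triangulations are counted by the Catalan number C_n = (1/(n + 1)) · C(2n, n). For n = 30: C_30 = (1/31) · C(60, 30) = 118264581564861424/31 = 3814986502092304.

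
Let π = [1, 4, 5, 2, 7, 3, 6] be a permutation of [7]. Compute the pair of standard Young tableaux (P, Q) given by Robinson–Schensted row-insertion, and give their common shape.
P = [1, 2, 3, 6] / [4, 5, 7];  Q = [1, 2, 3, 5] / [4, 6, 7];  common shape = (4, 3)

Row-insert the values π_1, π_2, … into P one at a time, bumping the leftmost entry strictly greater than the inserted value down to the next row. The recording tableau Q records, in position (i, j), the step at which that cell was added to P.
  Insert 1 (step 1): P = [1];  Q = [1]
  Insert 4 (step 2): P = [1, 4];  Q = [1, 2]
  Insert 5 (step 3): P = [1, 4, 5];  Q = [1, 2, 3]
  Insert 2 (step 4): P = [1, 2, 5] / [4];  Q = [1, 2, 3] / [4]
  Insert 7 (step 5): P = [1, 2, 5, 7] / [4];  Q = [1, 2, 3, 5] / [4]
  Insert 3 (step 6): P = [1, 2, 3, 7] / [4, 5];  Q = [1, 2, 3, 5] / [4, 6]
  Insert 6 (step 7): P = [1, 2, 3, 6] / [4, 5, 7];  Q = [1, 2, 3, 5] / [4, 6, 7]
Final shape: (4, 3).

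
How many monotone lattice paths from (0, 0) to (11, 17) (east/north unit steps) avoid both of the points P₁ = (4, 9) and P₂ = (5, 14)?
Number of paths = 16256763

Inclusion–exclusion. Total paths: C(28, 11) = 21474180. Through P₁: C(13, 4)·C(15, 7) = 4601025. Through P₂: C(19, 5)·C(9, 6) = 976752. Since P₁ is strictly southwest of P₂, a monotone path through both must visit P₁ then P₂; paths through both = C(13, 4)·C(6, 1)·C(9, 6) = 360360. Avoid both = 21474180 − 4601025 − 976752 + 360360 = 16256763.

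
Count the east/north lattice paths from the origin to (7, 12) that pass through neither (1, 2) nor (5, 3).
Number of paths = 24109

Inclusion–exclusion. Total paths: C(19, 7) = 50388. Through P₁: C(3, 1)·C(16, 6) = 24024. Through P₂: C(8, 5)·C(11, 2) = 3080. Since P₁ is strictly southwest of P₂, a monotone path through both must visit P₁ then P₂; paths through both = C(3, 1)·C(5, 4)·C(11, 2) = 825. Avoid both = 50388 − 24024 − 3080 + 825 = 24109.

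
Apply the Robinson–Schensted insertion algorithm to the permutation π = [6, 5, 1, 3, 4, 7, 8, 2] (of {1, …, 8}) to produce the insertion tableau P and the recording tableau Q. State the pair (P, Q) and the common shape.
P = [1, 2, 4, 7, 8] / [3] / [5] / [6];  Q = [1, 4, 5, 6, 7] / [2] / [3] / [8];  common shape = (5, 1, 1, 1)

Row-insert the values π_1, π_2, … into P one at a time, bumping the leftmost entry strictly greater than the inserted value down to the next row. The recording tableau Q records, in position (i, j), the step at which that cell was added to P.
  Insert 6 (step 1): P = [6];  Q = [1]
  Insert 5 (step 2): P = [5] / [6];  Q = [1] / [2]
  Insert 1 (step 3): P = [1] / [5] / [6];  Q = [1] / [2] / [3]
  Insert 3 (step 4): P = [1, 3] / [5] / [6];  Q = [1, 4] / [2] / [3]
  Insert 4 (step 5): P = [1, 3, 4] / [5] / [6];  Q = [1, 4, 5] / [2] / [3]
  Insert 7 (step 6): P = [1, 3, 4, 7] / [5] / [6];  Q = [1, 4, 5, 6] / [2] / [3]
  Insert 8 (step 7): P = [1, 3, 4, 7, 8] / [5] / [6];  Q = [1, 4, 5, 6, 7] / [2] / [3]
  Insert 2 (step 8): P = [1, 2, 4, 7, 8] / [3] / [5] / [6];  Q = [1, 4, 5, 6, 7] / [2] / [3] / [8]
Final shape: (5, 1, 1, 1).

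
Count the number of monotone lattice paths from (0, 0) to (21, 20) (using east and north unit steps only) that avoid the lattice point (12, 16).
Number of paths = 247377382395

Total paths from (0, 0) to (21, 20): C(41, 21) = 269128937220. Paths through (12, 16): (paths (0, 0) → (12, 16)) × (paths (12, 16) → (21, 20)) = C(28, 12) · C(13, 9) = 30421755 · 715 = 21751554825. Avoidance count = 269128937220 − 21751554825 = 247377382395.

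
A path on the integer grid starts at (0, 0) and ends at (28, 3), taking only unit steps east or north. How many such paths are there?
Number of paths = 4495

A monotone lattice path from (0, 0) to (28, 3) consists of 28 east steps and 3 north steps in some order, so it is determined by which 28 of the 31 steps are east. The count is C(31, 28) = 4495.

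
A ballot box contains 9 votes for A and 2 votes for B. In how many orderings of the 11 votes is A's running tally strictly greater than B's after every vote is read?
Strict-lead orderings = 35

Total orderings of the 11 votes with 9 for A: C(11, 9) = 55. By the Bertrand ballot formula (Cycle Lemma / reflection principle), the number of orderings in which A is strictly ahead of B throughout is (p − q)/(p + q) · C(p + q, p) = (9 − 2)/(9 + 2) · 55 = 35.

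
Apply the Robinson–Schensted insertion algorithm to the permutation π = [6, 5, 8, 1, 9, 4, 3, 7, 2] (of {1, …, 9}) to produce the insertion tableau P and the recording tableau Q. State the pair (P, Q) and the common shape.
P = [1, 2, 7] / [3, 8, 9] / [4] / [5] / [6];  Q = [1, 3, 5] / [2, 6, 8] / [4] / [7] / [9];  common shape = (3, 3, 1, 1, 1)

Row-insert the values π_1, π_2, … into P one at a time, bumping the leftmost entry strictly greater than the inserted value down to the next row. The recording tableau Q records, in position (i, j), the step at which that cell was added to P.
  Insert 6 (step 1): P = [6];  Q = [1]
  Insert 5 (step 2): P = [5] / [6];  Q = [1] / [2]
  Insert 8 (step 3): P = [5, 8] / [6];  Q = [1, 3] / [2]
  Insert 1 (step 4): P = [1, 8] / [5] / [6];  Q = [1, 3] / [2] / [4]
  Insert 9 (step 5): P = [1, 8, 9] / [5] / [6];  Q = [1, 3, 5] / [2] / [4]
  Insert 4 (step 6): P = [1, 4, 9] / [5, 8] / [6];  Q = [1, 3, 5] / [2, 6] / [4]
  Insert 3 (step 7): P = [1, 3, 9] / [4, 8] / [5] / [6];  Q = [1, 3, 5] / [2, 6] / [4] / [7]
  Insert 7 (step 8): P = [1, 3, 7] / [4, 8, 9] / [5] / [6];  Q = [1, 3, 5] / [2, 6, 8] / [4] / [7]
  Insert 2 (step 9): P = [1, 2, 7] / [3, 8, 9] / [4] / [5] / [6];  Q = [1, 3, 5] / [2, 6, 8] / [4] / [7] / [9]
Final shape: (3, 3, 1, 1, 1).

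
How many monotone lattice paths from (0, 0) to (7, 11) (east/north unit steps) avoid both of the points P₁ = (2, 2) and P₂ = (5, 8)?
Number of paths = 11982

Inclusion–exclusion. Total paths: C(18, 7) = 31824. Through P₁: C(4, 2)·C(14, 5) = 12012. Through P₂: C(13, 5)·C(5, 2) = 12870. Since P₁ is strictly southwest of P₂, a monotone path through both must visit P₁ then P₂; paths through both = C(4, 2)·C(9, 3)·C(5, 2) = 5040. Avoid both = 31824 − 12012 − 12870 + 5040 = 11982.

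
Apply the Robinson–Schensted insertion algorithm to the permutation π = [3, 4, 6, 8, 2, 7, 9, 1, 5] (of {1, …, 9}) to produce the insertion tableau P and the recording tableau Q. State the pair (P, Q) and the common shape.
P = [1, 4, 5, 7, 9] / [2, 6] / [3, 8];  Q = [1, 2, 3, 4, 7] / [5, 6] / [8, 9];  common shape = (5, 2, 2)

Row-insert the values π_1, π_2, … into P one at a time, bumping the leftmost entry strictly greater than the inserted value down to the next row. The recording tableau Q records, in position (i, j), the step at which that cell was added to P.
  Insert 3 (step 1): P = [3];  Q = [1]
  Insert 4 (step 2): P = [3, 4];  Q = [1, 2]
  Insert 6 (step 3): P = [3, 4, 6];  Q = [1, 2, 3]
  Insert 8 (step 4): P = [3, 4, 6, 8];  Q = [1, 2, 3, 4]
  Insert 2 (step 5): P = [2, 4, 6, 8] / [3];  Q = [1, 2, 3, 4] / [5]
  Insert 7 (step 6): P = [2, 4, 6, 7] / [3, 8];  Q = [1, 2, 3, 4] / [5, 6]
  Insert 9 (step 7): P = [2, 4, 6, 7, 9] / [3, 8];  Q = [1, 2, 3, 4, 7] / [5, 6]
  Insert 1 (step 8): P = [1, 4, 6, 7, 9] / [2, 8] / [3];  Q = [1, 2, 3, 4, 7] / [5, 6] / [8]
  Insert 5 (step 9): P = [1, 4, 5, 7, 9] / [2, 6] / [3, 8];  Q = [1, 2, 3, 4, 7] / [5, 6] / [8, 9]
Final shape: (5, 2, 2).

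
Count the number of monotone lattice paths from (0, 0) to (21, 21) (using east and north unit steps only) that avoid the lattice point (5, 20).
Number of paths = 538256971230

Total paths from (0, 0) to (21, 21): C(42, 21) = 538257874440. Paths through (5, 20): (paths (0, 0) → (5, 20)) × (paths (5, 20) → (21, 21)) = C(25, 5) · C(17, 16) = 53130 · 17 = 903210. Avoidance count = 538257874440 − 903210 = 538256971230.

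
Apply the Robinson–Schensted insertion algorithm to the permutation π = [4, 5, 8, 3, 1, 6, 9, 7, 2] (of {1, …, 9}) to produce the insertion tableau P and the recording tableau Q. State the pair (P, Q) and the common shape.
P = [1, 2, 6, 7] / [3, 5, 9] / [4, 8];  Q = [1, 2, 3, 7] / [4, 6, 8] / [5, 9];  common shape = (4, 3, 2)

Row-insert the values π_1, π_2, … into P one at a time, bumping the leftmost entry strictly greater than the inserted value down to the next row. The recording tableau Q records, in position (i, j), the step at which that cell was added to P.
  Insert 4 (step 1): P = [4];  Q = [1]
  Insert 5 (step 2): P = [4, 5];  Q = [1, 2]
  Insert 8 (step 3): P = [4, 5, 8];  Q = [1, 2, 3]
  Insert 3 (step 4): P = [3, 5, 8] / [4];  Q = [1, 2, 3] / [4]
  Insert 1 (step 5): P = [1, 5, 8] / [3] / [4];  Q = [1, 2, 3] / [4] / [5]
  Insert 6 (step 6): P = [1, 5, 6] / [3, 8] / [4];  Q = [1, 2, 3] / [4, 6] / [5]
  Insert 9 (step 7): P = [1, 5, 6, 9] / [3, 8] / [4];  Q = [1, 2, 3, 7] / [4, 6] / [5]
  Insert 7 (step 8): P = [1, 5, 6, 7] / [3, 8, 9] / [4];  Q = [1, 2, 3, 7] / [4, 6, 8] / [5]
  Insert 2 (step 9): P = [1, 2, 6, 7] / [3, 5, 9] / [4, 8];  Q = [1, 2, 3, 7] / [4, 6, 8] / [5, 9]
Final shape: (4, 3, 2).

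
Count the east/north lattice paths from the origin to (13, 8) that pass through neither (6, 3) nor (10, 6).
Number of paths = 86282

Inclusion–exclusion. Total paths: C(21, 13) = 203490. Through P₁: C(9, 6)·C(12, 7) = 66528. Through P₂: C(16, 10)·C(5, 3) = 80080. Since P₁ is strictly southwest of P₂, a monotone path through both must visit P₁ then P₂; paths through both = C(9, 6)·C(7, 4)·C(5, 3) = 29400. Avoid both = 203490 − 66528 − 80080 + 29400 = 86282.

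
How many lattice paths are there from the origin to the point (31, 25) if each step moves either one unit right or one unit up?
Number of paths = 5574440580220512

A monotone lattice path from (0, 0) to (31, 25) consists of 31 east steps and 25 north steps in some order, so it is determined by which 31 of the 56 steps are east. The count is C(56, 31) = 5574440580220512.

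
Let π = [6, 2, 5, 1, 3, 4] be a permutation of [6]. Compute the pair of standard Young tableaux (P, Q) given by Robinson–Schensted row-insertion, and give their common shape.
P = [1, 3, 4] / [2, 5] / [6];  Q = [1, 3, 6] / [2, 5] / [4];  common shape = (3, 2, 1)

Row-insert the values π_1, π_2, … into P one at a time, bumping the leftmost entry strictly greater than the inserted value down to the next row. The recording tableau Q records, in position (i, j), the step at which that cell was added to P.
  Insert 6 (step 1): P = [6];  Q = [1]
  Insert 2 (step 2): P = [2] / [6];  Q = [1] / [2]
  Insert 5 (step 3): P = [2, 5] / [6];  Q = [1, 3] / [2]
  Insert 1 (step 4): P = [1, 5] / [2] / [6];  Q = [1, 3] / [2] / [4]
  Insert 3 (step 5): P = [1, 3] / [2, 5] / [6];  Q = [1, 3] / [2, 5] / [4]
  Insert 4 (step 6): P = [1, 3, 4] / [2, 5] / [6];  Q = [1, 3, 6] / [2, 5] / [4]
Final shape: (3, 2, 1).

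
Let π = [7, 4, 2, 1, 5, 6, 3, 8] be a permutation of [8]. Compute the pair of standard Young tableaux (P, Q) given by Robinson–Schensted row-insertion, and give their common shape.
P = [1, 3, 6, 8] / [2, 5] / [4] / [7];  Q = [1, 5, 6, 8] / [2, 7] / [3] / [4];  common shape = (4, 2, 1, 1)

Row-insert the values π_1, π_2, … into P one at a time, bumping the leftmost entry strictly greater than the inserted value down to the next row. The recording tableau Q records, in position (i, j), the step at which that cell was added to P.
  Insert 7 (step 1): P = [7];  Q = [1]
  Insert 4 (step 2): P = [4] / [7];  Q = [1] / [2]
  Insert 2 (step 3): P = [2] / [4] / [7];  Q = [1] / [2] / [3]
  Insert 1 (step 4): P = [1] / [2] / [4] / [7];  Q = [1] / [2] / [3] / [4]
  Insert 5 (step 5): P = [1, 5] / [2] / [4] / [7];  Q = [1, 5] / [2] / [3] / [4]
  Insert 6 (step 6): P = [1, 5, 6] / [2] / [4] / [7];  Q = [1, 5, 6] / [2] / [3] / [4]
  Insert 3 (step 7): P = [1, 3, 6] / [2, 5] / [4] / [7];  Q = [1, 5, 6] / [2, 7] / [3] / [4]
  Insert 8 (step 8): P = [1, 3, 6, 8] / [2, 5] / [4] / [7];  Q = [1, 5, 6, 8] / [2, 7] / [3] / [4]
Final shape: (4, 2, 1, 1).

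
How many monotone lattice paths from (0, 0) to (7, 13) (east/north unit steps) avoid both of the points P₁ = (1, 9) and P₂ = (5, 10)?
Number of paths = 45890

Inclusion–exclusion. Total paths: C(20, 7) = 77520. Through P₁: C(10, 1)·C(10, 6) = 2100. Through P₂: C(15, 5)·C(5, 2) = 30030. Since P₁ is strictly southwest of P₂, a monotone path through both must visit P₁ then P₂; paths through both = C(10, 1)·C(5, 4)·C(5, 2) = 500. Avoid both = 77520 − 2100 − 30030 + 500 = 45890.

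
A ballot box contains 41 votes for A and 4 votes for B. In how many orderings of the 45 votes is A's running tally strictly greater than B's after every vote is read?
Strict-lead orderings = 122507

Total orderings of the 45 votes with 41 for A: C(45, 41) = 148995. By the Bertrand ballot formula (Cycle Lemma / reflection principle), the number of orderings in which A is strictly ahead of B throughout is (p − q)/(p + q) · C(p + q, p) = (41 − 4)/(41 + 4) · 148995 = 122507.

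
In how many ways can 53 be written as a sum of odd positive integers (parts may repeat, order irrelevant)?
p_odd(53) = 5120

Enumerate partitions using only odd parts via the recurrence o(n, m) = o(n, m−2) + o(n−m, m) over odd m, starting from the largest odd part ≤ n. This gives p_odd(53) = 5120. (Euler's theorem: equals the count of distinct-part partitions.)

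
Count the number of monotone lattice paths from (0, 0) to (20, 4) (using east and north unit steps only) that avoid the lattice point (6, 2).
Number of paths = 7266

Total paths from (0, 0) to (20, 4): C(24, 20) = 10626. Paths through (6, 2): (paths (0, 0) → (6, 2)) × (paths (6, 2) → (20, 4)) = C(8, 6) · C(16, 14) = 28 · 120 = 3360. Avoidance count = 10626 − 3360 = 7266.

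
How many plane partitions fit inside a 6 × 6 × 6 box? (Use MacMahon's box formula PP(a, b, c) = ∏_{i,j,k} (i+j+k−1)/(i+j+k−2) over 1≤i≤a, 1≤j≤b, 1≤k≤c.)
PP(6, 6, 6) = 1478619421136

Evaluate the triple product over i = 1..6, j = 1..6, k = 1..6. The factors are (2/1) · (3/2) · (4/3) · (5/4) · (6/5) · (7/6) · (3/2) · (4/3) · … (216 factors total). The numerators and denominators telescope so the product is an integer; carrying out the multiplication exactly gives PP(6, 6, 6) = 1478619421136.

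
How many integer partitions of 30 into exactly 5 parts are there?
p(30, 5 parts) = 377

Partitions of n into exactly k parts are in bijection with partitions of n − k into at most k parts (subtract 1 from each part). So p(30, exactly 5) = p(25, parts ≤ 5). Computing via the recurrence p(m, j) = p(m, j−1) + p(m−j, j) gives 377.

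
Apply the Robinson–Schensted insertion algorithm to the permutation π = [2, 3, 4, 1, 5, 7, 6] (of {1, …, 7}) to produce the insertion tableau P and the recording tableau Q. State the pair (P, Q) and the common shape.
P = [1, 3, 4, 5, 6] / [2, 7];  Q = [1, 2, 3, 5, 6] / [4, 7];  common shape = (5, 2)

Row-insert the values π_1, π_2, … into P one at a time, bumping the leftmost entry strictly greater than the inserted value down to the next row. The recording tableau Q records, in position (i, j), the step at which that cell was added to P.
  Insert 2 (step 1): P = [2];  Q = [1]
  Insert 3 (step 2): P = [2, 3];  Q = [1, 2]
  Insert 4 (step 3): P = [2, 3, 4];  Q = [1, 2, 3]
  Insert 1 (step 4): P = [1, 3, 4] / [2];  Q = [1, 2, 3] / [4]
  Insert 5 (step 5): P = [1, 3, 4, 5] / [2];  Q = [1, 2, 3, 5] / [4]
  Insert 7 (step 6): P = [1, 3, 4, 5, 7] / [2];  Q = [1, 2, 3, 5, 6] / [4]
  Insert 6 (step 7): P = [1, 3, 4, 5, 6] / [2, 7];  Q = [1, 2, 3, 5, 6] / [4, 7]
Final shape: (5, 2).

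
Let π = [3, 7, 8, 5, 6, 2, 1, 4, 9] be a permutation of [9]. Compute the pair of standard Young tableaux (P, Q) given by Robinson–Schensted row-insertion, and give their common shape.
P = [1, 4, 6, 9] / [2, 5] / [3, 8] / [7];  Q = [1, 2, 3, 9] / [4, 5] / [6, 8] / [7];  common shape = (4, 2, 2, 1)

Row-insert the values π_1, π_2, … into P one at a time, bumping the leftmost entry strictly greater than the inserted value down to the next row. The recording tableau Q records, in position (i, j), the step at which that cell was added to P.
  Insert 3 (step 1): P = [3];  Q = [1]
  Insert 7 (step 2): P = [3, 7];  Q = [1, 2]
  Insert 8 (step 3): P = [3, 7, 8];  Q = [1, 2, 3]
  Insert 5 (step 4): P = [3, 5, 8] / [7];  Q = [1, 2, 3] / [4]
  Insert 6 (step 5): P = [3, 5, 6] / [7, 8];  Q = [1, 2, 3] / [4, 5]
  Insert 2 (step 6): P = [2, 5, 6] / [3, 8] / [7];  Q = [1, 2, 3] / [4, 5] / [6]
  Insert 1 (step 7): P = [1, 5, 6] / [2, 8] / [3] / [7];  Q = [1, 2, 3] / [4, 5] / [6] / [7]
  Insert 4 (step 8): P = [1, 4, 6] / [2, 5] / [3, 8] / [7];  Q = [1, 2, 3] / [4, 5] / [6, 8] / [7]
  Insert 9 (step 9): P = [1, 4, 6, 9] / [2, 5] / [3, 8] / [7];  Q = [1, 2, 3, 9] / [4, 5] / [6, 8] / [7]
Final shape: (4, 2, 2, 1).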